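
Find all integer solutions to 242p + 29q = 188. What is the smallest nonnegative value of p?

13

gcd(242, 29) = 1.
1 divides 188, so solutions exist.
By Bézout, 242·(3) + 29·(-25) = 1.
Scale by 188/1 = 188: (p₀, q₀) = (564, -4700).
General solution: p = 564 + 29t, q = -4700 - 242t for integer t.
p ≥ 0: smallest is 564 mod 29 = 13 (at t = -19), with q = -102.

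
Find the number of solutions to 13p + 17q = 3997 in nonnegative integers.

gcd(17, 13):
  17 = 1×13 + 4
  13 = 3×4 + 1
  4 = 4×1
so gcd(17, 13) = 1.
Back-substitute for Bézout coefficients:
  1 = 13 - 3×4
  ... = 13×(4) + 17×(-3)
Scale by 3997: one solution is (15988, -11991). Reduce p mod 17: (8, 229).
General: p = 8 + 17t, q = 229 - 13t.
p ≥ 0 ⇒ t ≥ 0; q ≥ 0 ⇒ t ≤ 17. So t ∈ [0, 17]: 18 solutions.

18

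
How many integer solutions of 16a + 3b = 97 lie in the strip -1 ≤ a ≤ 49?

gcd(16, 3) = 1.
By Bézout, 16*(1) + 3*(-5) = 1.
Particular solution: (1, 27).
General solution: a = 1 + 3t, b = 27 - 16t for integer t.
-1 ≤ 1 + 3t ≤ 49 gives t ∈ [0, 16], which is 17 values.

17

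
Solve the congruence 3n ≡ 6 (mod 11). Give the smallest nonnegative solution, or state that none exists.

gcd(11, 3) = 1  (11 = 3×3 + 2, 3 = 1×2 + 1, 2 = 2×1).
1 divides 6, so solutions exist.
Back-substituting, 3×(4) + 11×(-1) = 1.
So 3×(4) ≡ 1 (mod 11); multiply by 6: n ≡ 24 (mod 11).
Smallest nonnegative: n = 24 mod 11 = 2.

2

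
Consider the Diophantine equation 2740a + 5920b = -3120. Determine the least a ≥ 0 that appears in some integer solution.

gcd(5920, 2740) = 20  (5920 = 2*2740 + 440, 2740 = 6*440 + 100, 440 = 4*100 + 40, 100 = 2*40 + 20, 40 = 2*20).
20 divides -3120, so solutions exist.
Back-substituting, 2740*(121) + 5920*(-56) = 20.
Scale by -3120/20 = -156: (a₀, b₀) = (-18876, 8736).
General solution: a = -18876 + 296t, b = 8736 - 137t for integer t.
a ≥ 0: smallest is -18876 mod 296 = 68 (at t = 64), with b = -32.

68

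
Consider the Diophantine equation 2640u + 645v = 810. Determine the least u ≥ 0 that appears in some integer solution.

gcd(2640, 645):
  2640 = 4×645 + 60
  645 = 10×60 + 45
  60 = 1×45 + 15
  45 = 3×15
so gcd(2640, 645) = 15.
15 divides 810, so solutions exist.
Back-substitute for Bézout coefficients:
  15 = 60 - 1×45
  ... = 2640×(11) + 645×(-45)
Scale by 810/15 = 54: (u₀, v₀) = (594, -2430).
General solution: u = 594 + 43t, v = -2430 - 176t for integer t.
u ≥ 0: smallest is 594 mod 43 = 35 (at t = -13), with v = -142.

35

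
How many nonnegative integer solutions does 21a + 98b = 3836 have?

gcd(98, 21) = 7.
By Bézout, 21·(5) + 98·(-1) = 7.
One solution: (10, 37).
General: a = 10 + 14t, b = 37 - 3t.
a ≥ 0 ⇒ t ≥ 0; b ≥ 0 ⇒ t ≤ 12. So t ∈ [0, 12]: 13 solutions.

13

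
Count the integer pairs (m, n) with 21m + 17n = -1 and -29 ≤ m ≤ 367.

gcd(21, 17) = 1  (21 = 1*17 + 4, 17 = 4*4 + 1, 4 = 4*1).
Back-substituting, 21*(-4) + 17*(5) = 1.
Scale by -1: particular solution (4, -5); reduce m mod 17: (4, -5).
General solution: m = 4 + 17t, n = -5 - 21t for integer t.
-29 ≤ 4 + 17t ≤ 367 gives t ∈ [-1, 21], which is 23 values.

23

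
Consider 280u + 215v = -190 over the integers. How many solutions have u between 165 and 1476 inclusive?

31

gcd(280, 215):
  280 = 1·215 + 65
  215 = 3·65 + 20
  65 = 3·20 + 5
  20 = 4·5
so gcd(280, 215) = 5.
Back-substitute for Bézout coefficients:
  5 = 65 - 3·20
  ... = 280·(10) + 215·(-13)
Scale by -38: particular solution (-380, 494); reduce u mod 43: (7, -10).
General solution: u = 7 + 43t, v = -10 - 56t for integer t.
165 ≤ 7 + 43t ≤ 1476 gives t ∈ [4, 34], which is 31 values.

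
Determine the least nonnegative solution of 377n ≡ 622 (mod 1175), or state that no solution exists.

11

gcd(1175, 377):
  1175 = 3*377 + 44
  377 = 8*44 + 25
  44 = 1*25 + 19
  25 = 1*19 + 6
  19 = 3*6 + 1
  6 = 6*1
so gcd(1175, 377) = 1.
1 divides 622, so solutions exist.
Back-substitute for Bézout coefficients:
  1 = 19 - 3*6
  ... = 377*(-187) + 1175*(60)
So 377*(-187) ≡ 1 (mod 1175); multiply by 622: n ≡ -116314 (mod 1175).
Smallest nonnegative: n = -116314 mod 1175 = 11.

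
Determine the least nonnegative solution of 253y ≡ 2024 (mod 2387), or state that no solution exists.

gcd(2387, 253) = 11  (2387 = 9·253 + 110, 253 = 2·110 + 33, 110 = 3·33 + 11, 33 = 3·11).
11 divides 2024, so solutions exist.
Back-substituting, 253·(-66) + 2387·(7) = 11.
So 253·(-66) ≡ 11 (mod 2387); multiply by 184: y ≡ -12144 (mod 217).
Smallest nonnegative: y = -12144 mod 217 = 8.

8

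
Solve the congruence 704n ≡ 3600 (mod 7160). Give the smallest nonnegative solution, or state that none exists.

595

gcd(7160, 704) = 8  (7160 = 10×704 + 120, 704 = 5×120 + 104, 120 = 1×104 + 16, 104 = 6×16 + 8, 16 = 2×8).
8 divides 3600, so solutions exist.
Back-substituting, 704×(417) + 7160×(-41) = 8.
So 704×(417) ≡ 8 (mod 7160); multiply by 450: n ≡ 187650 (mod 895).
Smallest nonnegative: n = 187650 mod 895 = 595.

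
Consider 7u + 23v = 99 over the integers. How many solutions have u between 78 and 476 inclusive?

gcd(23, 7) = 1  (23 = 3·7 + 2, 7 = 3·2 + 1, 2 = 2·1).
Back-substituting, 7·(10) + 23·(-3) = 1.
Scale by 99: particular solution (990, -297); reduce u mod 23: (1, 4).
General solution: u = 1 + 23t, v = 4 - 7t for integer t.
78 ≤ 1 + 23t ≤ 476 gives t ∈ [4, 20], which is 17 values.

17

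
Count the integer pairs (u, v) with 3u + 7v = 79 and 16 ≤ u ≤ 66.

8

gcd(7, 3) = 1.
By Bézout, 3*(-2) + 7*(1) = 1.
Particular solution: (3, 10).
General solution: u = 3 + 7t, v = 10 - 3t for integer t.
16 ≤ 3 + 7t ≤ 66 gives t ∈ [2, 9], which is 8 values.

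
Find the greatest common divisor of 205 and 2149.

gcd(2149, 205):
  2149 = 10·205 + 99
  205 = 2·99 + 7
  99 = 14·7 + 1
  7 = 7·1
so gcd(2149, 205) = 1.

1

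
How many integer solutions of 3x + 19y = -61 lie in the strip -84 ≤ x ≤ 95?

gcd(19, 3) = 1.
By Bézout, 3·(-6) + 19·(1) = 1.
Particular solution: (5, -4).
General solution: x = 5 + 19t, y = -4 - 3t for integer t.
-84 ≤ 5 + 19t ≤ 95 gives t ∈ [-4, 4], which is 9 values.

9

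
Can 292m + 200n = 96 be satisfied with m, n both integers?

yes

gcd(292, 200) = 4  (292 = 1*200 + 92, 200 = 2*92 + 16, 92 = 5*16 + 12, 16 = 1*12 + 4, 12 = 3*4).
4 divides 96, so integer solutions exist.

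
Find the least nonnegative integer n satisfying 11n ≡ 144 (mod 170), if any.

gcd(170, 11) = 1.
1 divides 144, so solutions exist.
By Bézout, 11·(31) + 170·(-2) = 1.
So 11·(31) ≡ 1 (mod 170); multiply by 144: n ≡ 4464 (mod 170).
Smallest nonnegative: n = 4464 mod 170 = 44.

44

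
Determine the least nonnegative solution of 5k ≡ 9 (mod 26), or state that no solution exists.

7

gcd(26, 5) = 1  (26 = 5·5 + 1, 5 = 5·1).
1 divides 9, so solutions exist.
Back-substituting, 5·(-5) + 26·(1) = 1.
So 5·(-5) ≡ 1 (mod 26); multiply by 9: k ≡ -45 (mod 26).
Smallest nonnegative: k = -45 mod 26 = 7.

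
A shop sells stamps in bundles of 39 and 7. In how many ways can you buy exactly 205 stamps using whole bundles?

Need nonnegative integers with 39j + 7k = 205.
gcd(39, 7) = 1, and 39·(2) + 7·(-11) = 1.
So (j₀, k₀) = (410, -2255); general j = 410 + 7t, k = -2255 - 39t.
j ≥ 0 ⇒ t ≥ -58; k ≥ 0 ⇒ t ≤ -58. That's 1 value of t.

1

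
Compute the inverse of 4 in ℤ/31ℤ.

gcd(31, 4) = 1  (31 = 7·4 + 3, 4 = 1·3 + 1, 3 = 3·1).
Back-substituting, 4·(8) + 31·(-1) = 1.
So 4·8 ≡ 1 (mod 31), and 8 mod 31 = 8.

8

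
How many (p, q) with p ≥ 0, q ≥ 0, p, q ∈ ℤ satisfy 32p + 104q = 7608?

gcd(104, 32) = 8  (104 = 3×32 + 8, 32 = 4×8).
Back-substituting, 32×(-3) + 104×(1) = 8.
Scale by 951: one solution is (-2853, 951). Reduce p mod 13: (7, 71).
General: p = 7 + 13t, q = 71 - 4t.
p ≥ 0 ⇒ t ≥ 0; q ≥ 0 ⇒ t ≤ 17. So t ∈ [0, 17]: 18 solutions.

18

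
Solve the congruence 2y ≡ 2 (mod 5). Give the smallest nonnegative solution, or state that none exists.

gcd(5, 2) = 1  (5 = 2×2 + 1, 2 = 2×1).
1 divides 2, so solutions exist.
Back-substituting, 2×(-2) + 5×(1) = 1.
So 2×(-2) ≡ 1 (mod 5); multiply by 2: y ≡ -4 (mod 5).
Smallest nonnegative: y = -4 mod 5 = 1.

1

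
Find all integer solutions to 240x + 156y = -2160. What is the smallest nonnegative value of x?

4

gcd(240, 156):
  240 = 1·156 + 84
  156 = 1·84 + 72
  84 = 1·72 + 12
  72 = 6·12
so gcd(240, 156) = 12.
12 divides -2160, so solutions exist.
Back-substitute for Bézout coefficients:
  12 = 84 - 1·72
  ... = 240·(2) + 156·(-3)
Scale by -2160/12 = -180: (x₀, y₀) = (-360, 540).
General solution: x = -360 + 13t, y = 540 - 20t for integer t.
x ≥ 0: smallest is -360 mod 13 = 4 (at t = 28), with y = -20.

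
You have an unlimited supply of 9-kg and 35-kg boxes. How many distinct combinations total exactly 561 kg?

2

Need nonnegative integers with 9j + 35k = 561.
gcd(9, 35) = 1, and 9·(4) + 35·(-1) = 1.
So (j₀, k₀) = (2244, -561); general j = 2244 + 35t, k = -561 - 9t.
j ≥ 0 ⇒ t ≥ -64; k ≥ 0 ⇒ t ≤ -63. That's 2 values of t.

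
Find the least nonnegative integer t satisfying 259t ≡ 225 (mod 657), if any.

gcd(657, 259) = 1.
1 divides 225, so solutions exist.
By Bézout, 259*(-104) + 657*(41) = 1.
So 259*(-104) ≡ 1 (mod 657); multiply by 225: t ≡ -23400 (mod 657).
Smallest nonnegative: t = -23400 mod 657 = 252.

252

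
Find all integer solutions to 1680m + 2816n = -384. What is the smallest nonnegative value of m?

40

gcd(2816, 1680):
  2816 = 1×1680 + 1136
  1680 = 1×1136 + 544
  1136 = 2×544 + 48
  544 = 11×48 + 16
  48 = 3×16
so gcd(2816, 1680) = 16.
16 divides -384, so solutions exist.
Back-substitute for Bézout coefficients:
  16 = 544 - 11×48
  ... = 1680×(57) + 2816×(-34)
Scale by -384/16 = -24: (m₀, n₀) = (-1368, 816).
General solution: m = -1368 + 176t, n = 816 - 105t for integer t.
m ≥ 0: smallest is -1368 mod 176 = 40 (at t = 8), with n = -24.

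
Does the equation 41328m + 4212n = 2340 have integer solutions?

yes

gcd(41328, 4212):
  41328 = 9·4212 + 3420
  4212 = 1·3420 + 792
  3420 = 4·792 + 252
  792 = 3·252 + 36
  252 = 7·36
so gcd(41328, 4212) = 36.
36 divides 2340, so integer solutions exist.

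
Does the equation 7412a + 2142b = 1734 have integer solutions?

gcd(7412, 2142) = 34.
34 divides 1734, so integer solutions exist.

yes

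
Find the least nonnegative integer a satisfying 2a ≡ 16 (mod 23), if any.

8

gcd(23, 2):
  23 = 11·2 + 1
  2 = 2·1
so gcd(23, 2) = 1.
1 divides 16, so solutions exist.
Back-substitute for Bézout coefficients:
  1 = 23 - 11·2
  ... = 2·(-11) + 23·(1)
So 2·(-11) ≡ 1 (mod 23); multiply by 16: a ≡ -176 (mod 23).
Smallest nonnegative: a = -176 mod 23 = 8.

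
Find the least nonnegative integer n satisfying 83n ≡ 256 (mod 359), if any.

gcd(359, 83) = 1  (359 = 4×83 + 27, 83 = 3×27 + 2, 27 = 13×2 + 1, 2 = 2×1).
1 divides 256, so solutions exist.
Back-substituting, 83×(-173) + 359×(40) = 1.
So 83×(-173) ≡ 1 (mod 359); multiply by 256: n ≡ -44288 (mod 359).
Smallest nonnegative: n = -44288 mod 359 = 228.

228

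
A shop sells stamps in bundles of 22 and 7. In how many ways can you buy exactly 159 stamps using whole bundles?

1

Need nonnegative integers with 22j + 7k = 159.
gcd(22, 7) = 1, and 22·(1) + 7·(-3) = 1.
So (j₀, k₀) = (159, -477); general j = 159 + 7t, k = -477 - 22t.
j ≥ 0 ⇒ t ≥ -22; k ≥ 0 ⇒ t ≤ -22. That's 1 value of t.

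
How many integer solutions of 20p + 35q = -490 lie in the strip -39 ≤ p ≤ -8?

gcd(35, 20) = 5  (35 = 1·20 + 15, 20 = 1·15 + 5, 15 = 3·5).
Back-substituting, 20·(2) + 35·(-1) = 5.
Scale by -98: particular solution (-196, 98); reduce p mod 7: (0, -14).
General solution: p = 0 + 7t, q = -14 - 4t for integer t.
-39 ≤ 0 + 7t ≤ -8 gives t ∈ [-5, -2], which is 4 values.

4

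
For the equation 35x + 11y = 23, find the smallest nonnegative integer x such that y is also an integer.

gcd(35, 11) = 1.
1 divides 23, so solutions exist.
By Bézout, 35×(-5) + 11×(16) = 1.
Scale by 23/1 = 23: (x₀, y₀) = (-115, 368).
General solution: x = -115 + 11t, y = 368 - 35t for integer t.
x ≥ 0: smallest is -115 mod 11 = 6 (at t = 11), with y = -17.

6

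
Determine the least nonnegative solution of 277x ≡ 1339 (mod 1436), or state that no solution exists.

995

gcd(1436, 277) = 1.
1 divides 1339, so solutions exist.
By Bézout, 277×(197) + 1436×(-38) = 1.
So 277×(197) ≡ 1 (mod 1436); multiply by 1339: x ≡ 263783 (mod 1436).
Smallest nonnegative: x = 263783 mod 1436 = 995.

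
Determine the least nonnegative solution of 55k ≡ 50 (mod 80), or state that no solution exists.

gcd(80, 55):
  80 = 1·55 + 25
  55 = 2·25 + 5
  25 = 5·5
so gcd(80, 55) = 5.
5 divides 50, so solutions exist.
Back-substitute for Bézout coefficients:
  5 = 55 - 2·25
  ... = 55·(3) + 80·(-2)
So 55·(3) ≡ 5 (mod 80); multiply by 10: k ≡ 30 (mod 16).
Smallest nonnegative: k = 30 mod 16 = 14.

14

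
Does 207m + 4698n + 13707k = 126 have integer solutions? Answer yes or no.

yes

gcd(4698, 207):
  4698 = 22·207 + 144
  207 = 1·144 + 63
  144 = 2·63 + 18
  63 = 3·18 + 9
  18 = 2·9
so gcd(4698, 207) = 9.
gcd(9, 13707) = 9.
9 divides 126, so integer solutions exist.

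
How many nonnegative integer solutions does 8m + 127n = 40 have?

1

gcd(127, 8) = 1.
By Bézout, 8·(16) + 127·(-1) = 1.
One solution: (5, 0).
General: m = 5 + 127t, n = 0 - 8t.
m ≥ 0 ⇒ t ≥ 0; n ≥ 0 ⇒ t ≤ 0. So t ∈ [0, 0]: 1 solution.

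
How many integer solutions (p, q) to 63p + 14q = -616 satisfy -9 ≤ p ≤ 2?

gcd(63, 14) = 7  (63 = 4×14 + 7, 14 = 2×7).
Back-substituting, 63×(1) + 14×(-4) = 7.
Scale by -88: particular solution (-88, 352); reduce p mod 2: (0, -44).
General solution: p = 0 + 2t, q = -44 - 9t for integer t.
-9 ≤ 0 + 2t ≤ 2 gives t ∈ [-4, 1], which is 6 values.

6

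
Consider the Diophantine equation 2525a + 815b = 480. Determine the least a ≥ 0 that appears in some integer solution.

6

gcd(2525, 815) = 5.
5 divides 480, so solutions exist.
By Bézout, 2525×(51) + 815×(-158) = 5.
Scale by 480/5 = 96: (a₀, b₀) = (4896, -15168).
General solution: a = 4896 + 163t, b = -15168 - 505t for integer t.
a ≥ 0: smallest is 4896 mod 163 = 6 (at t = -30), with b = -18.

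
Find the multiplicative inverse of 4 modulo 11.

3

gcd(11, 4):
  11 = 2·4 + 3
  4 = 1·3 + 1
  3 = 3·1
so gcd(11, 4) = 1.
Back-substitute for Bézout coefficients:
  1 = 4 - 1·3
  ... = 4·(3) + 11·(-1)
So 4·3 ≡ 1 (mod 11), and 3 mod 11 = 3.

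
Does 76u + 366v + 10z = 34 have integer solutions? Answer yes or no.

gcd(366, 76) = 2.
gcd(2, 10) = 2.
2 divides 34, so integer solutions exist.

yes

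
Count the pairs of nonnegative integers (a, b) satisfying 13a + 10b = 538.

4

gcd(13, 10) = 1.
By Bézout, 13×(-3) + 10×(4) = 1.
One solution: (6, 46).
General: a = 6 + 10t, b = 46 - 13t.
a ≥ 0 ⇒ t ≥ 0; b ≥ 0 ⇒ t ≤ 3. So t ∈ [0, 3]: 4 solutions.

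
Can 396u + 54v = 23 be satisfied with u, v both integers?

gcd(396, 54) = 18  (396 = 7×54 + 18, 54 = 3×18).
18 does not divide 23 (remainder 5), so no integer solutions.

no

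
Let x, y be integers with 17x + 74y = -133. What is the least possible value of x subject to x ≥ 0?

27

gcd(74, 17):
  74 = 4·17 + 6
  17 = 2·6 + 5
  6 = 1·5 + 1
  5 = 5·1
so gcd(74, 17) = 1.
1 divides -133, so solutions exist.
Back-substitute for Bézout coefficients:
  1 = 6 - 1·5
  ... = 17·(-13) + 74·(3)
Scale by -133/1 = -133: (x₀, y₀) = (1729, -399).
General solution: x = 1729 + 74t, y = -399 - 17t for integer t.
x ≥ 0: smallest is 1729 mod 74 = 27 (at t = -23), with y = -8.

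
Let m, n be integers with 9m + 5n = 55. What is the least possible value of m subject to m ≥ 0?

0

gcd(9, 5):
  9 = 1*5 + 4
  5 = 1*4 + 1
  4 = 4*1
so gcd(9, 5) = 1.
1 divides 55, so solutions exist.
Back-substitute for Bézout coefficients:
  1 = 5 - 1*4
  ... = 9*(-1) + 5*(2)
Scale by 55/1 = 55: (m₀, n₀) = (-55, 110).
General solution: m = -55 + 5t, n = 110 - 9t for integer t.
m ≥ 0: smallest is -55 mod 5 = 0 (at t = 11), with n = 11.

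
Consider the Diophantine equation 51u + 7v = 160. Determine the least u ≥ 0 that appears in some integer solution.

3

gcd(51, 7) = 1.
1 divides 160, so solutions exist.
By Bézout, 51×(-3) + 7×(22) = 1.
Scale by 160/1 = 160: (u₀, v₀) = (-480, 3520).
General solution: u = -480 + 7t, v = 3520 - 51t for integer t.
u ≥ 0: smallest is -480 mod 7 = 3 (at t = 69), with v = 1.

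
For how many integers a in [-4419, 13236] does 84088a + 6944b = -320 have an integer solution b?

gcd(84088, 6944) = 8.
By Bézout, 84088*(-201) + 6944*(2434) = 8.
Particular solution: (228, -2761).
General solution: a = 228 + 868t, b = -2761 - 10511t for integer t.
-4419 ≤ 228 + 868t ≤ 13236 gives t ∈ [-5, 14], which is 20 values.

20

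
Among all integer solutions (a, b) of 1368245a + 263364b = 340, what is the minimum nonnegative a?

12368

gcd(1368245, 263364):
  1368245 = 5·263364 + 51425
  263364 = 5·51425 + 6239
  51425 = 8·6239 + 1513
  6239 = 4·1513 + 187
  1513 = 8·187 + 17
  187 = 11·17
so gcd(1368245, 263364) = 17.
17 divides 340, so solutions exist.
Back-substitute for Bézout coefficients:
  17 = 1513 - 8·187
  ... = 1368245·(1393) + 263364·(-7237)
Scale by 340/17 = 20: (a₀, b₀) = (27860, -144740).
General solution: a = 27860 + 15492t, b = -144740 - 80485t for integer t.
a ≥ 0: smallest is 27860 mod 15492 = 12368 (at t = -1), with b = -64255.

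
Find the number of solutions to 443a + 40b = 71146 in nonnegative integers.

4

gcd(443, 40):
  443 = 11·40 + 3
  40 = 13·3 + 1
  3 = 3·1
so gcd(443, 40) = 1.
Back-substitute for Bézout coefficients:
  1 = 40 - 13·3
  ... = 443·(-13) + 40·(144)
Scale by 71146: one solution is (-924898, 10245024). Reduce a mod 40: (22, 1535).
General: a = 22 + 40t, b = 1535 - 443t.
a ≥ 0 ⇒ t ≥ 0; b ≥ 0 ⇒ t ≤ 3. So t ∈ [0, 3]: 4 solutions.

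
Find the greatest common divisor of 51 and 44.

gcd(51, 44):
  51 = 1*44 + 7
  44 = 6*7 + 2
  7 = 3*2 + 1
  2 = 2*1
so gcd(51, 44) = 1.

1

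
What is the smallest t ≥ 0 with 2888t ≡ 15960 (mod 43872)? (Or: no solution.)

gcd(43872, 2888):
  43872 = 15·2888 + 552
  2888 = 5·552 + 128
  552 = 4·128 + 40
  128 = 3·40 + 8
  40 = 5·8
so gcd(43872, 2888) = 8.
8 divides 15960, so solutions exist.
Back-substitute for Bézout coefficients:
  8 = 128 - 3·40
  ... = 2888·(1033) + 43872·(-68)
So 2888·(1033) ≡ 8 (mod 43872); multiply by 1995: t ≡ 2060835 (mod 5484).
Smallest nonnegative: t = 2060835 mod 5484 = 4335.

4335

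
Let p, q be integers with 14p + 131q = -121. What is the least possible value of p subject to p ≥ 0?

gcd(131, 14) = 1.
1 divides -121, so solutions exist.
By Bézout, 14×(-28) + 131×(3) = 1.
Scale by -121/1 = -121: (p₀, q₀) = (3388, -363).
General solution: p = 3388 + 131t, q = -363 - 14t for integer t.
p ≥ 0: smallest is 3388 mod 131 = 113 (at t = -25), with q = -13.

113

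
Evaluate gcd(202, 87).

gcd(202, 87) = 1  (202 = 2*87 + 28, 87 = 3*28 + 3, 28 = 9*3 + 1, 3 = 3*1).

1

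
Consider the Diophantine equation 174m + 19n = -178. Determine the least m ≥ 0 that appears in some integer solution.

4

gcd(174, 19):
  174 = 9·19 + 3
  19 = 6·3 + 1
  3 = 3·1
so gcd(174, 19) = 1.
1 divides -178, so solutions exist.
Back-substitute for Bézout coefficients:
  1 = 19 - 6·3
  ... = 174·(-6) + 19·(55)
Scale by -178/1 = -178: (m₀, n₀) = (1068, -9790).
General solution: m = 1068 + 19t, n = -9790 - 174t for integer t.
m ≥ 0: smallest is 1068 mod 19 = 4 (at t = -56), with n = -46.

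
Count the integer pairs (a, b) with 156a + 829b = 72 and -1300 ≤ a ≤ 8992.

gcd(829, 156) = 1.
By Bézout, 156*(186) + 829*(-35) = 1.
Particular solution: (128, -24).
General solution: a = 128 + 829t, b = -24 - 156t for integer t.
-1300 ≤ 128 + 829t ≤ 8992 gives t ∈ [-1, 10], which is 12 values.

12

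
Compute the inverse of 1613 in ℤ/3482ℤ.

1809

gcd(3482, 1613) = 1  (3482 = 2*1613 + 256, 1613 = 6*256 + 77, 256 = 3*77 + 25, 77 = 3*25 + 2, 25 = 12*2 + 1, 2 = 2*1).
Back-substituting, 1613*(-1673) + 3482*(775) = 1.
So 1613*-1673 ≡ 1 (mod 3482), and -1673 mod 3482 = 1809.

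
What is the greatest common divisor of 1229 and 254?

1

gcd(1229, 254):
  1229 = 4*254 + 213
  254 = 1*213 + 41
  213 = 5*41 + 8
  41 = 5*8 + 1
  8 = 8*1
so gcd(1229, 254) = 1.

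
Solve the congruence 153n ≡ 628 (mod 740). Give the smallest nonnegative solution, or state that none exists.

gcd(740, 153) = 1  (740 = 4·153 + 128, 153 = 1·128 + 25, 128 = 5·25 + 3, 25 = 8·3 + 1, 3 = 3·1).
1 divides 628, so solutions exist.
Back-substituting, 153·(237) + 740·(-49) = 1.
So 153·(237) ≡ 1 (mod 740); multiply by 628: n ≡ 148836 (mod 740).
Smallest nonnegative: n = 148836 mod 740 = 96.

96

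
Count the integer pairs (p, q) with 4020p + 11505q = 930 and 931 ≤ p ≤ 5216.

6

gcd(11505, 4020) = 15.
By Bézout, 4020×(83) + 11505×(-29) = 15.
Particular solution: (544, -190).
General solution: p = 544 + 767t, q = -190 - 268t for integer t.
931 ≤ 544 + 767t ≤ 5216 gives t ∈ [1, 6], which is 6 values.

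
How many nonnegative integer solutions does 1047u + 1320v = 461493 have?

1

gcd(1320, 1047) = 3  (1320 = 1×1047 + 273, 1047 = 3×273 + 228, 273 = 1×228 + 45, 228 = 5×45 + 3, 45 = 15×3).
Back-substituting, 1047×(29) + 1320×(-23) = 3.
Scale by 153831: one solution is (4461099, -3538113). Reduce u mod 440: (379, 49).
General: u = 379 + 440t, v = 49 - 349t.
u ≥ 0 ⇒ t ≥ 0; v ≥ 0 ⇒ t ≤ 0. So t ∈ [0, 0]: 1 solution.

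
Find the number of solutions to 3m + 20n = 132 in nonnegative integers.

3

gcd(20, 3) = 1  (20 = 6*3 + 2, 3 = 1*2 + 1, 2 = 2*1).
Back-substituting, 3*(7) + 20*(-1) = 1.
Scale by 132: one solution is (924, -132). Reduce m mod 20: (4, 6).
General: m = 4 + 20t, n = 6 - 3t.
m ≥ 0 ⇒ t ≥ 0; n ≥ 0 ⇒ t ≤ 2. So t ∈ [0, 2]: 3 solutions.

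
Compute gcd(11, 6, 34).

gcd(11, 6):
  11 = 1*6 + 5
  6 = 1*5 + 1
  5 = 5*1
so gcd(11, 6) = 1.
gcd(1, 34) = 1.

1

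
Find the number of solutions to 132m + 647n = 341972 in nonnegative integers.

4

gcd(647, 132) = 1.
By Bézout, 132×(299) + 647×(-61) = 1.
One solution: (336, 460).
General: m = 336 + 647t, n = 460 - 132t.
m ≥ 0 ⇒ t ≥ 0; n ≥ 0 ⇒ t ≤ 3. So t ∈ [0, 3]: 4 solutions.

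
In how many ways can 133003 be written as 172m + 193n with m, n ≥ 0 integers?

gcd(193, 172) = 1  (193 = 1*172 + 21, 172 = 8*21 + 4, 21 = 5*4 + 1, 4 = 4*1).
Back-substituting, 172*(-46) + 193*(41) = 1.
Scale by 133003: one solution is (-6118138, 5453123). Reduce m mod 193: (155, 551).
General: m = 155 + 193t, n = 551 - 172t.
m ≥ 0 ⇒ t ≥ 0; n ≥ 0 ⇒ t ≤ 3. So t ∈ [0, 3]: 4 solutions.

4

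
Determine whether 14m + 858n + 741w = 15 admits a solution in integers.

gcd(858, 14) = 2  (858 = 61*14 + 4, 14 = 3*4 + 2, 4 = 2*2).
gcd(2, 741) = 1.
1 divides 15, so integer solutions exist.

yes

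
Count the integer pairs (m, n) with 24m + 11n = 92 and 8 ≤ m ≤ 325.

29

gcd(24, 11) = 1.
By Bézout, 24×(-5) + 11×(11) = 1.
Particular solution: (2, 4).
General solution: m = 2 + 11t, n = 4 - 24t for integer t.
8 ≤ 2 + 11t ≤ 325 gives t ∈ [1, 29], which is 29 values.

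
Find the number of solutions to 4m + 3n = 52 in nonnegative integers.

gcd(4, 3) = 1  (4 = 1*3 + 1, 3 = 3*1).
Back-substituting, 4*(1) + 3*(-1) = 1.
Scale by 52: one solution is (52, -52). Reduce m mod 3: (1, 16).
General: m = 1 + 3t, n = 16 - 4t.
m ≥ 0 ⇒ t ≥ 0; n ≥ 0 ⇒ t ≤ 4. So t ∈ [0, 4]: 5 solutions.

5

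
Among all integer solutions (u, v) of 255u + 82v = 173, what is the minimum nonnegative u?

1

gcd(255, 82):
  255 = 3*82 + 9
  82 = 9*9 + 1
  9 = 9*1
so gcd(255, 82) = 1.
1 divides 173, so solutions exist.
Back-substitute for Bézout coefficients:
  1 = 82 - 9*9
  ... = 255*(-9) + 82*(28)
Scale by 173/1 = 173: (u₀, v₀) = (-1557, 4844).
General solution: u = -1557 + 82t, v = 4844 - 255t for integer t.
u ≥ 0: smallest is -1557 mod 82 = 1 (at t = 19), with v = -1.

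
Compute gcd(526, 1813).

1

gcd(1813, 526):
  1813 = 3×526 + 235
  526 = 2×235 + 56
  235 = 4×56 + 11
  56 = 5×11 + 1
  11 = 11×1
so gcd(1813, 526) = 1.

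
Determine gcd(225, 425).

25

gcd(425, 225):
  425 = 1×225 + 200
  225 = 1×200 + 25
  200 = 8×25
so gcd(425, 225) = 25.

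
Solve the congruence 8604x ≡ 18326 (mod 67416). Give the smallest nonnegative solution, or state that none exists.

gcd(67416, 8604) = 12  (67416 = 7·8604 + 7188, 8604 = 1·7188 + 1416, 7188 = 5·1416 + 108, 1416 = 13·108 + 12, 108 = 9·12).
12 does not divide 18326, so the congruence has no solution.

no solution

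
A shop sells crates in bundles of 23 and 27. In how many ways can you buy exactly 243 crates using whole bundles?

Need nonnegative integers with 23j + 27k = 243.
gcd(23, 27) = 1, and 23·(-7) + 27·(6) = 1.
So (j₀, k₀) = (-1701, 1458); general j = -1701 + 27t, k = 1458 - 23t.
j ≥ 0 ⇒ t ≥ 63; k ≥ 0 ⇒ t ≤ 63. That's 1 value of t.

1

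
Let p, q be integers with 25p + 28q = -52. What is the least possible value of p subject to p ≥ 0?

8

gcd(28, 25) = 1.
1 divides -52, so solutions exist.
By Bézout, 25·(9) + 28·(-8) = 1.
Scale by -52/1 = -52: (p₀, q₀) = (-468, 416).
General solution: p = -468 + 28t, q = 416 - 25t for integer t.
p ≥ 0: smallest is -468 mod 28 = 8 (at t = 17), with q = -9.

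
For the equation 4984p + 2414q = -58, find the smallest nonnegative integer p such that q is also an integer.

gcd(4984, 2414) = 2.
2 divides -58, so solutions exist.
By Bézout, 4984·(-294) + 2414·(607) = 2.
Scale by -58/2 = -29: (p₀, q₀) = (8526, -17603).
General solution: p = 8526 + 1207t, q = -17603 - 2492t for integer t.
p ≥ 0: smallest is 8526 mod 1207 = 77 (at t = -7), with q = -159.

77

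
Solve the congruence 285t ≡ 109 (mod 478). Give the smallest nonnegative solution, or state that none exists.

gcd(478, 285) = 1.
1 divides 109, so solutions exist.
By Bézout, 285*(-213) + 478*(127) = 1.
So 285*(-213) ≡ 1 (mod 478); multiply by 109: t ≡ -23217 (mod 478).
Smallest nonnegative: t = -23217 mod 478 = 205.

205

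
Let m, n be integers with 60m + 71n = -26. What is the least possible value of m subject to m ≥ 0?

54

gcd(71, 60) = 1.
1 divides -26, so solutions exist.
By Bézout, 60*(-13) + 71*(11) = 1.
Scale by -26/1 = -26: (m₀, n₀) = (338, -286).
General solution: m = 338 + 71t, n = -286 - 60t for integer t.
m ≥ 0: smallest is 338 mod 71 = 54 (at t = -4), with n = -46.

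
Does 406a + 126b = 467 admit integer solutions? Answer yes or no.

gcd(406, 126) = 14  (406 = 3*126 + 28, 126 = 4*28 + 14, 28 = 2*14).
14 does not divide 467 (remainder 5), so no integer solutions.

no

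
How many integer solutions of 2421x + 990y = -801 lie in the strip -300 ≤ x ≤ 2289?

gcd(2421, 990) = 9  (2421 = 2*990 + 441, 990 = 2*441 + 108, 441 = 4*108 + 9, 108 = 12*9).
Back-substituting, 2421*(9) + 990*(-22) = 9.
Scale by -89: particular solution (-801, 1958); reduce x mod 110: (79, -194).
General solution: x = 79 + 110t, y = -194 - 269t for integer t.
-300 ≤ 79 + 110t ≤ 2289 gives t ∈ [-3, 20], which is 24 values.

24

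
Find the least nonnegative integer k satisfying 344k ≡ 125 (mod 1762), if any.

gcd(1762, 344):
  1762 = 5×344 + 42
  344 = 8×42 + 8
  42 = 5×8 + 2
  8 = 4×2
so gcd(1762, 344) = 2.
2 does not divide 125, so the congruence has no solution.

no solution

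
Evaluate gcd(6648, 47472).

24

gcd(47472, 6648):
  47472 = 7*6648 + 936
  6648 = 7*936 + 96
  936 = 9*96 + 72
  96 = 1*72 + 24
  72 = 3*24
so gcd(47472, 6648) = 24.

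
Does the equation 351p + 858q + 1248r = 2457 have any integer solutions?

gcd(858, 351) = 39.
gcd(39, 1248) = 39.
39 divides 2457, so integer solutions exist.

yes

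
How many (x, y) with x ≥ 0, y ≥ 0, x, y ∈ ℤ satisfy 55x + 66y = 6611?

gcd(66, 55) = 11.
By Bézout, 55×(-1) + 66×(1) = 11.
One solution: (5, 96).
General: x = 5 + 6t, y = 96 - 5t.
x ≥ 0 ⇒ t ≥ 0; y ≥ 0 ⇒ t ≤ 19. So t ∈ [0, 19]: 20 solutions.

20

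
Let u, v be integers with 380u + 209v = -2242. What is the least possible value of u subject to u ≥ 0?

4

gcd(380, 209):
  380 = 1*209 + 171
  209 = 1*171 + 38
  171 = 4*38 + 19
  38 = 2*19
so gcd(380, 209) = 19.
19 divides -2242, so solutions exist.
Back-substitute for Bézout coefficients:
  19 = 171 - 4*38
  ... = 380*(5) + 209*(-9)
Scale by -2242/19 = -118: (u₀, v₀) = (-590, 1062).
General solution: u = -590 + 11t, v = 1062 - 20t for integer t.
u ≥ 0: smallest is -590 mod 11 = 4 (at t = 54), with v = -18.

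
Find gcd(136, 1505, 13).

1

gcd(1505, 136) = 1.
gcd(1, 13) = 1.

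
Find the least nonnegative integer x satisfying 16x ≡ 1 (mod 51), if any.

gcd(51, 16) = 1  (51 = 3×16 + 3, 16 = 5×3 + 1, 3 = 3×1).
1 divides 1, so solutions exist.
Back-substituting, 16×(16) + 51×(-5) = 1.
So 16×(16) ≡ 1 (mod 51); multiply by 1: x ≡ 16 (mod 51).
Smallest nonnegative: x = 16 mod 51 = 16.

16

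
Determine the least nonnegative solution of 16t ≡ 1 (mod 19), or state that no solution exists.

6

gcd(19, 16) = 1.
1 divides 1, so solutions exist.
By Bézout, 16·(6) + 19·(-5) = 1.
So 16·(6) ≡ 1 (mod 19); multiply by 1: t ≡ 6 (mod 19).
Smallest nonnegative: t = 6 mod 19 = 6.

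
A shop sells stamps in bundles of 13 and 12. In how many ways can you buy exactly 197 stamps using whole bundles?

1

Need nonnegative integers with 13j + 12k = 197.
gcd(13, 12) = 1, and 13·(1) + 12·(-1) = 1.
So (j₀, k₀) = (197, -197); general j = 197 + 12t, k = -197 - 13t.
j ≥ 0 ⇒ t ≥ -16; k ≥ 0 ⇒ t ≤ -16. That's 1 value of t.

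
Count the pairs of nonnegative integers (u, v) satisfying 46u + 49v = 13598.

6

gcd(49, 46) = 1  (49 = 1×46 + 3, 46 = 15×3 + 1, 3 = 3×1).
Back-substituting, 46×(16) + 49×(-15) = 1.
Scale by 13598: one solution is (217568, -203970). Reduce u mod 49: (8, 270).
General: u = 8 + 49t, v = 270 - 46t.
u ≥ 0 ⇒ t ≥ 0; v ≥ 0 ⇒ t ≤ 5. So t ∈ [0, 5]: 6 solutions.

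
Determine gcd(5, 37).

1

gcd(37, 5) = 1  (37 = 7·5 + 2, 5 = 2·2 + 1, 2 = 2·1).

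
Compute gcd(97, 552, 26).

1

gcd(552, 97):
  552 = 5*97 + 67
  97 = 1*67 + 30
  67 = 2*30 + 7
  30 = 4*7 + 2
  7 = 3*2 + 1
  2 = 2*1
so gcd(552, 97) = 1.
gcd(1, 26) = 1.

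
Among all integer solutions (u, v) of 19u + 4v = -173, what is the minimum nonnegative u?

1

gcd(19, 4):
  19 = 4*4 + 3
  4 = 1*3 + 1
  3 = 3*1
so gcd(19, 4) = 1.
1 divides -173, so solutions exist.
Back-substitute for Bézout coefficients:
  1 = 4 - 1*3
  ... = 19*(-1) + 4*(5)
Scale by -173/1 = -173: (u₀, v₀) = (173, -865).
General solution: u = 173 + 4t, v = -865 - 19t for integer t.
u ≥ 0: smallest is 173 mod 4 = 1 (at t = -43), with v = -48.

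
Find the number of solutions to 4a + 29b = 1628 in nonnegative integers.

15

gcd(29, 4) = 1  (29 = 7·4 + 1, 4 = 4·1).
Back-substituting, 4·(-7) + 29·(1) = 1.
Scale by 1628: one solution is (-11396, 1628). Reduce a mod 29: (1, 56).
General: a = 1 + 29t, b = 56 - 4t.
a ≥ 0 ⇒ t ≥ 0; b ≥ 0 ⇒ t ≤ 14. So t ∈ [0, 14]: 15 solutions.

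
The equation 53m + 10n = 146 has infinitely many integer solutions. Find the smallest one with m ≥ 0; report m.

2

gcd(53, 10) = 1  (53 = 5×10 + 3, 10 = 3×3 + 1, 3 = 3×1).
1 divides 146, so solutions exist.
Back-substituting, 53×(-3) + 10×(16) = 1.
Scale by 146/1 = 146: (m₀, n₀) = (-438, 2336).
General solution: m = -438 + 10t, n = 2336 - 53t for integer t.
m ≥ 0: smallest is -438 mod 10 = 2 (at t = 44), with n = 4.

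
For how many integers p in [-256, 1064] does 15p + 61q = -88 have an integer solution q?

gcd(61, 15) = 1.
By Bézout, 15*(-4) + 61*(1) = 1.
Particular solution: (47, -13).
General solution: p = 47 + 61t, q = -13 - 15t for integer t.
-256 ≤ 47 + 61t ≤ 1064 gives t ∈ [-4, 16], which is 21 values.

21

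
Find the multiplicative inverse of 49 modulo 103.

82

gcd(103, 49) = 1  (103 = 2·49 + 5, 49 = 9·5 + 4, 5 = 1·4 + 1, 4 = 4·1).
Back-substituting, 49·(-21) + 103·(10) = 1.
So 49·-21 ≡ 1 (mod 103), and -21 mod 103 = 82.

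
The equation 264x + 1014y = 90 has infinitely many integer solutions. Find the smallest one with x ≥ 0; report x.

81

gcd(1014, 264) = 6.
6 divides 90, so solutions exist.
By Bézout, 264×(73) + 1014×(-19) = 6.
Scale by 90/6 = 15: (x₀, y₀) = (1095, -285).
General solution: x = 1095 + 169t, y = -285 - 44t for integer t.
x ≥ 0: smallest is 1095 mod 169 = 81 (at t = -6), with y = -21.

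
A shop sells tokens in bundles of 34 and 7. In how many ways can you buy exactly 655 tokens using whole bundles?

3

Need nonnegative integers with 34j + 7k = 655.
gcd(34, 7) = 1, and 34·(-1) + 7·(5) = 1.
So (j₀, k₀) = (-655, 3275); general j = -655 + 7t, k = 3275 - 34t.
j ≥ 0 ⇒ t ≥ 94; k ≥ 0 ⇒ t ≤ 96. That's 3 values of t.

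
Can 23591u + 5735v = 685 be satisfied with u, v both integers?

gcd(23591, 5735) = 31  (23591 = 4·5735 + 651, 5735 = 8·651 + 527, 651 = 1·527 + 124, 527 = 4·124 + 31, 124 = 4·31).
31 does not divide 685 (remainder 3), so no integer solutions.

no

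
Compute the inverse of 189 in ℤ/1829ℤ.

300

gcd(1829, 189):
  1829 = 9·189 + 128
  189 = 1·128 + 61
  128 = 2·61 + 6
  61 = 10·6 + 1
  6 = 6·1
so gcd(1829, 189) = 1.
Back-substitute for Bézout coefficients:
  1 = 61 - 10·6
  ... = 189·(300) + 1829·(-31)
So 189·300 ≡ 1 (mod 1829), and 300 mod 1829 = 300.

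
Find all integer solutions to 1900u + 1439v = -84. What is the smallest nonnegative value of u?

724

gcd(1900, 1439):
  1900 = 1·1439 + 461
  1439 = 3·461 + 56
  461 = 8·56 + 13
  56 = 4·13 + 4
  13 = 3·4 + 1
  4 = 4·1
so gcd(1900, 1439) = 1.
1 divides -84, so solutions exist.
Back-substitute for Bézout coefficients:
  1 = 13 - 3·4
  ... = 1900·(334) + 1439·(-441)
Scale by -84/1 = -84: (u₀, v₀) = (-28056, 37044).
General solution: u = -28056 + 1439t, v = 37044 - 1900t for integer t.
u ≥ 0: smallest is -28056 mod 1439 = 724 (at t = 20), with v = -956.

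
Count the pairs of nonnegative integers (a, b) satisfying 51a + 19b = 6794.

7

gcd(51, 19) = 1.
By Bézout, 51×(3) + 19×(-8) = 1.
One solution: (14, 320).
General: a = 14 + 19t, b = 320 - 51t.
a ≥ 0 ⇒ t ≥ 0; b ≥ 0 ⇒ t ≤ 6. So t ∈ [0, 6]: 7 solutions.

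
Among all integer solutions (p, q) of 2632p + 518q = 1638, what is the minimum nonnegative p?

2

gcd(2632, 518) = 14.
14 divides 1638, so solutions exist.
By Bézout, 2632×(-12) + 518×(61) = 14.
Scale by 1638/14 = 117: (p₀, q₀) = (-1404, 7137).
General solution: p = -1404 + 37t, q = 7137 - 188t for integer t.
p ≥ 0: smallest is -1404 mod 37 = 2 (at t = 38), with q = -7.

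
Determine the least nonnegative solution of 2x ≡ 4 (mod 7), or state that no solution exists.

2

gcd(7, 2):
  7 = 3·2 + 1
  2 = 2·1
so gcd(7, 2) = 1.
1 divides 4, so solutions exist.
Back-substitute for Bézout coefficients:
  1 = 7 - 3·2
  ... = 2·(-3) + 7·(1)
So 2·(-3) ≡ 1 (mod 7); multiply by 4: x ≡ -12 (mod 7).
Smallest nonnegative: x = -12 mod 7 = 2.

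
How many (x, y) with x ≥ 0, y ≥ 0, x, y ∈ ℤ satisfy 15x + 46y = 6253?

9

gcd(46, 15) = 1.
By Bézout, 15*(-3) + 46*(1) = 1.
One solution: (9, 133).
General: x = 9 + 46t, y = 133 - 15t.
x ≥ 0 ⇒ t ≥ 0; y ≥ 0 ⇒ t ≤ 8. So t ∈ [0, 8]: 9 solutions.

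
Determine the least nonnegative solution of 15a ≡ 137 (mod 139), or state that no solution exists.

gcd(139, 15) = 1  (139 = 9×15 + 4, 15 = 3×4 + 3, 4 = 1×3 + 1, 3 = 3×1).
1 divides 137, so solutions exist.
Back-substituting, 15×(-37) + 139×(4) = 1.
So 15×(-37) ≡ 1 (mod 139); multiply by 137: a ≡ -5069 (mod 139).
Smallest nonnegative: a = -5069 mod 139 = 74.

74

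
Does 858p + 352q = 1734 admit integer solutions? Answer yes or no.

no

gcd(858, 352):
  858 = 2×352 + 154
  352 = 2×154 + 44
  154 = 3×44 + 22
  44 = 2×22
so gcd(858, 352) = 22.
22 does not divide 1734 (remainder 18), so no integer solutions.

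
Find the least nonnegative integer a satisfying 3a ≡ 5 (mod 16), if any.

7

gcd(16, 3):
  16 = 5×3 + 1
  3 = 3×1
so gcd(16, 3) = 1.
1 divides 5, so solutions exist.
Back-substitute for Bézout coefficients:
  1 = 16 - 5×3
  ... = 3×(-5) + 16×(1)
So 3×(-5) ≡ 1 (mod 16); multiply by 5: a ≡ -25 (mod 16).
Smallest nonnegative: a = -25 mod 16 = 7.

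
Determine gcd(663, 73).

gcd(663, 73):
  663 = 9*73 + 6
  73 = 12*6 + 1
  6 = 6*1
so gcd(663, 73) = 1.

1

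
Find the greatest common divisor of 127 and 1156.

gcd(1156, 127):
  1156 = 9×127 + 13
  127 = 9×13 + 10
  13 = 1×10 + 3
  10 = 3×3 + 1
  3 = 3×1
so gcd(1156, 127) = 1.

1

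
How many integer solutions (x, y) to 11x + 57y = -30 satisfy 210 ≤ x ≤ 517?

5

gcd(57, 11) = 1  (57 = 5*11 + 2, 11 = 5*2 + 1, 2 = 2*1).
Back-substituting, 11*(26) + 57*(-5) = 1.
Scale by -30: particular solution (-780, 150); reduce x mod 57: (18, -4).
General solution: x = 18 + 57t, y = -4 - 11t for integer t.
210 ≤ 18 + 57t ≤ 517 gives t ∈ [4, 8], which is 5 values.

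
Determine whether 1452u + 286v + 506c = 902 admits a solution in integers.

yes

gcd(1452, 286) = 22.
gcd(22, 506) = 22.
22 divides 902, so integer solutions exist.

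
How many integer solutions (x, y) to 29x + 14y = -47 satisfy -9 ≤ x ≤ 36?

3

gcd(29, 14) = 1  (29 = 2×14 + 1, 14 = 14×1).
Back-substituting, 29×(1) + 14×(-2) = 1.
Scale by -47: particular solution (-47, 94); reduce x mod 14: (9, -22).
General solution: x = 9 + 14t, y = -22 - 29t for integer t.
-9 ≤ 9 + 14t ≤ 36 gives t ∈ [-1, 1], which is 3 values.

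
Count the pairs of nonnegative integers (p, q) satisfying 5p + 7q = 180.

gcd(7, 5) = 1.
By Bézout, 5·(3) + 7·(-2) = 1.
One solution: (1, 25).
General: p = 1 + 7t, q = 25 - 5t.
p ≥ 0 ⇒ t ≥ 0; q ≥ 0 ⇒ t ≤ 5. So t ∈ [0, 5]: 6 solutions.

6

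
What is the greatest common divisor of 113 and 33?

gcd(113, 33):
  113 = 3·33 + 14
  33 = 2·14 + 5
  14 = 2·5 + 4
  5 = 1·4 + 1
  4 = 4·1
so gcd(113, 33) = 1.

1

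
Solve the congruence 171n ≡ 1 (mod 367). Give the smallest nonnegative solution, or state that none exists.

gcd(367, 171):
  367 = 2×171 + 25
  171 = 6×25 + 21
  25 = 1×21 + 4
  21 = 5×4 + 1
  4 = 4×1
so gcd(367, 171) = 1.
1 divides 1, so solutions exist.
Back-substitute for Bézout coefficients:
  1 = 21 - 5×4
  ... = 171×(88) + 367×(-41)
So 171×(88) ≡ 1 (mod 367); multiply by 1: n ≡ 88 (mod 367).
Smallest nonnegative: n = 88 mod 367 = 88.

88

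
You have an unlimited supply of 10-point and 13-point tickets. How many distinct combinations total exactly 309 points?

3

Need nonnegative integers with 10j + 13k = 309.
gcd(10, 13) = 1, and 10·(4) + 13·(-3) = 1.
So (j₀, k₀) = (1236, -927); general j = 1236 + 13t, k = -927 - 10t.
j ≥ 0 ⇒ t ≥ -95; k ≥ 0 ⇒ t ≤ -93. That's 3 values of t.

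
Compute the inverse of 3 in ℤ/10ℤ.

gcd(10, 3) = 1  (10 = 3·3 + 1, 3 = 3·1).
Back-substituting, 3·(-3) + 10·(1) = 1.
So 3·-3 ≡ 1 (mod 10), and -3 mod 10 = 7.

7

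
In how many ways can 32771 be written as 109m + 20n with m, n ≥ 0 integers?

15

gcd(109, 20) = 1.
By Bézout, 109·(9) + 20·(-49) = 1.
One solution: (19, 1535).
General: m = 19 + 20t, n = 1535 - 109t.
m ≥ 0 ⇒ t ≥ 0; n ≥ 0 ⇒ t ≤ 14. So t ∈ [0, 14]: 15 solutions.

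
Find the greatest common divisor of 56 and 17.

1

gcd(56, 17) = 1  (56 = 3×17 + 5, 17 = 3×5 + 2, 5 = 2×2 + 1, 2 = 2×1).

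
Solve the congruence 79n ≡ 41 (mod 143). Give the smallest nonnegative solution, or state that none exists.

gcd(143, 79):
  143 = 1*79 + 64
  79 = 1*64 + 15
  64 = 4*15 + 4
  15 = 3*4 + 3
  4 = 1*3 + 1
  3 = 3*1
so gcd(143, 79) = 1.
1 divides 41, so solutions exist.
Back-substitute for Bézout coefficients:
  1 = 4 - 1*3
  ... = 79*(-38) + 143*(21)
So 79*(-38) ≡ 1 (mod 143); multiply by 41: n ≡ -1558 (mod 143).
Smallest nonnegative: n = -1558 mod 143 = 15.

15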